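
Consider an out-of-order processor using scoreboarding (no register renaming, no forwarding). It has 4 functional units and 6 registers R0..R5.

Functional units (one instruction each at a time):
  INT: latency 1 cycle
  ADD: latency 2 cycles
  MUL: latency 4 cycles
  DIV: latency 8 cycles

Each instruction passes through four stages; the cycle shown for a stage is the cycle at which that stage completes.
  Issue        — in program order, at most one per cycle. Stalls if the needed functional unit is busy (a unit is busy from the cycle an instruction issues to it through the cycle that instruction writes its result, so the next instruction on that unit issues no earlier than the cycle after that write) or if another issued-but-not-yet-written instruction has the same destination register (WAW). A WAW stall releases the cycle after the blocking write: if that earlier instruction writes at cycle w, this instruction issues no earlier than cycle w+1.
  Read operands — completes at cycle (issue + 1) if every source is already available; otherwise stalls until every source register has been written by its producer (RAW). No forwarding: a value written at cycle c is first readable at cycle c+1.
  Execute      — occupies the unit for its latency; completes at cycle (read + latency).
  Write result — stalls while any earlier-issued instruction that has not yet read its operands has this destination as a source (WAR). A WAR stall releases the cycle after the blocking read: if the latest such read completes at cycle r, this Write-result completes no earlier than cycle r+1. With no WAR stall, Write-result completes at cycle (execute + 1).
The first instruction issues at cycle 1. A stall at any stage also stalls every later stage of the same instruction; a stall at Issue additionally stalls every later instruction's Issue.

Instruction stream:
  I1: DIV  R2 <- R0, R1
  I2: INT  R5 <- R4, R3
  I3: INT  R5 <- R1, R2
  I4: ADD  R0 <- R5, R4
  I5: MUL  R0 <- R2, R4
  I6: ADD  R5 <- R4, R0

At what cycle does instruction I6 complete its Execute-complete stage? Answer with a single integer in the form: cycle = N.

cycle = 28

  I1 | 1 | 2 | 10 | 11
  I2 | 2 | 3 | 4 | 5
  I3 | 6 | 12 | 13 | 14   struct: INT busy until I2 writes@5 · RAW R2: wait I1 write@11
  I4 | 7 | 15 | 17 | 18   RAW R5: wait I3 write@14
  I5 | 19 | 20 | 24 | 25   WAW R0: wait I4 write@18
  I6 | 20 | 26 | 28 | 29   RAW R0: wait I5 write@25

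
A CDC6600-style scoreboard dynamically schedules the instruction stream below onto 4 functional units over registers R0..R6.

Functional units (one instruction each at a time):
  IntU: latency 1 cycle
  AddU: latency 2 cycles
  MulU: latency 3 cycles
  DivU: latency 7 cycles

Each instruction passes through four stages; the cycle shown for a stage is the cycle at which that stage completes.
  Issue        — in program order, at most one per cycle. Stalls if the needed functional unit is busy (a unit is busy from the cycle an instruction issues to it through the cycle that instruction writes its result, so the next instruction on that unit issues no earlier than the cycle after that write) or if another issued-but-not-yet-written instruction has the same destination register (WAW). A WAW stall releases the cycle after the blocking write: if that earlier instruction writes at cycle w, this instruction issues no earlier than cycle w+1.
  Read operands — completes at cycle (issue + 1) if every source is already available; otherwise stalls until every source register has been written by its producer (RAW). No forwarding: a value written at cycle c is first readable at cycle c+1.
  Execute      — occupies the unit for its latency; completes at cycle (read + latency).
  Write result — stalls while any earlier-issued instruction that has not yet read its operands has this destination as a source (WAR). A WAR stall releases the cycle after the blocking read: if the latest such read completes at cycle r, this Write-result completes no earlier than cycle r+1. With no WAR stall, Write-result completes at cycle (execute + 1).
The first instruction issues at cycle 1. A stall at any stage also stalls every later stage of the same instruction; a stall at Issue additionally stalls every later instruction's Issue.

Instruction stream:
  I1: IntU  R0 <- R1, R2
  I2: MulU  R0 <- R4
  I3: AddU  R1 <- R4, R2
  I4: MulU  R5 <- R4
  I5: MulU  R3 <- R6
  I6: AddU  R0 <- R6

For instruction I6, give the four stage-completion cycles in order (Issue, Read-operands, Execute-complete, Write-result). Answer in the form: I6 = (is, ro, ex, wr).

I6 = (18, 19, 21, 22)

cycle 1: I1 dispatched to IntU
cycle 2: I1 operands ready
cycle 3: I1 complete
cycle 4: R0←I1
cycle 5: I2 dispatched to MulU
cycle 6: I2 operands ready; I3 dispatched to AddU
cycle 7: I3 operands ready
cycle 9: I2 complete; I3 complete
cycle 10: R0←I2; R1←I3
cycle 11: I4 dispatched to MulU
cycle 12: I4 operands ready
cycle 15: I4 complete
cycle 16: R5←I4
cycle 17: I5 dispatched to MulU
cycle 18: I5 operands ready; I6 dispatched to AddU
cycle 19: I6 operands ready
cycle 21: I5 complete; I6 complete
cycle 22: R3←I5; R0←I6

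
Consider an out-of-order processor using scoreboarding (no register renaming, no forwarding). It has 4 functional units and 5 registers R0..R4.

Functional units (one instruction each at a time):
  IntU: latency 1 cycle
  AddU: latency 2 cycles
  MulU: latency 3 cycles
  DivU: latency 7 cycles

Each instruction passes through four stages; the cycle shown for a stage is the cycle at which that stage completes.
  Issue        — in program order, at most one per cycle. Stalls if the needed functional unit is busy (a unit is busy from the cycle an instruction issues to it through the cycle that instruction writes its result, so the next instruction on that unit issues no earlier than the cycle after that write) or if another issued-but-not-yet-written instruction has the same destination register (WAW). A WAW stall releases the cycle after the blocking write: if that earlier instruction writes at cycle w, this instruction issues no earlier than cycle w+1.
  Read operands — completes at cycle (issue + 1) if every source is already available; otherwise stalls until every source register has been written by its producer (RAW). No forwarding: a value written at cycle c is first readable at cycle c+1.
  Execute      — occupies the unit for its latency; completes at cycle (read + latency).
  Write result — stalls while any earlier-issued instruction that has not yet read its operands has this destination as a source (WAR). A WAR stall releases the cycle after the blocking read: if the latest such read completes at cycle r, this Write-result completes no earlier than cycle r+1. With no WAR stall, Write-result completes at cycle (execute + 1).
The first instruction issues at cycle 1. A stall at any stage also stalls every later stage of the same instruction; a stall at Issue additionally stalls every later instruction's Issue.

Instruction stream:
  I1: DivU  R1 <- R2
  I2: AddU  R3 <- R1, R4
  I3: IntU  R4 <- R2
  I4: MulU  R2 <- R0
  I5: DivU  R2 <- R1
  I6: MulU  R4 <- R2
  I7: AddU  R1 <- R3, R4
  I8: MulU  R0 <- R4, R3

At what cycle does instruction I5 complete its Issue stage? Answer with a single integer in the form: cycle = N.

cycle = 11

I1 -> (1, 2, 9, 10)
I2 -> (2, 11, 13, 14)  // RAW R1: wait I1 write@10
I3 -> (3, 4, 5, 12)  // WAR R4: wait I2 read@11
I4 -> (4, 5, 8, 9)
I5 -> (11, 12, 19, 20)  // struct: DivU busy until I1 writes@10
I6 -> (13, 21, 24, 25)  // WAW R4: wait I3 write@12, RAW R2: wait I5 write@20
I7 -> (15, 26, 28, 29)  // struct: AddU busy until I2 writes@14, RAW R4: wait I6 write@25
I8 -> (26, 27, 30, 31)  // struct: MulU busy until I6 writes@25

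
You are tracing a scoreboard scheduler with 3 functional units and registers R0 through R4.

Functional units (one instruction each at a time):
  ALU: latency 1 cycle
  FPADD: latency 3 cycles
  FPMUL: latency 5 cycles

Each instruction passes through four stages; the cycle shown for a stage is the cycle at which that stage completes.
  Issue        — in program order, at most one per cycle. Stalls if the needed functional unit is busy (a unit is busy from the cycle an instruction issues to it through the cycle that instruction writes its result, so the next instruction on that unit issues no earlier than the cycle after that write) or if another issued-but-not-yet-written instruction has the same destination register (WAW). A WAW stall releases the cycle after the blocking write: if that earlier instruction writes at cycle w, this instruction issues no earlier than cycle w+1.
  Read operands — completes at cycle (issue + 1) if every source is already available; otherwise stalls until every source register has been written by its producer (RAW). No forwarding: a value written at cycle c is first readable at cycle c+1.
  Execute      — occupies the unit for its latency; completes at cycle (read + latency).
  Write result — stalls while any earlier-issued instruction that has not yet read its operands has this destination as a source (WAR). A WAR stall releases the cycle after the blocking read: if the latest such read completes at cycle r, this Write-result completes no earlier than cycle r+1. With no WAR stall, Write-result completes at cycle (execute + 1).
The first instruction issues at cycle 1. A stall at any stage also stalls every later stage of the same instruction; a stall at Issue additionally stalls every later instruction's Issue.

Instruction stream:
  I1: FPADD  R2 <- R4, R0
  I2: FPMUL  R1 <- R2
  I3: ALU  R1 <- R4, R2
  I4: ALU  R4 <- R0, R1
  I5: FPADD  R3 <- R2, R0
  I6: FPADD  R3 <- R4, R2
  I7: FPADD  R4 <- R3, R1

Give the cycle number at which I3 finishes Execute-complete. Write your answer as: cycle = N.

[1] I1 issues→FPADD
[2] I1 reads; I2 issues→FPMUL
[5] I1 exec-done
[6] I1 writes R2
[7] I2 reads
[12] I2 exec-done
[13] I2 writes R1
[14] I3 issues→ALU
[15] I3 reads
[16] I3 exec-done
[17] I3 writes R1
[18] I4 issues→ALU
[19] I4 reads; I5 issues→FPADD
[20] I4 exec-done; I5 reads
[21] I4 writes R4
[23] I5 exec-done
[24] I5 writes R3
[25] I6 issues→FPADD
[26] I6 reads
[29] I6 exec-done
[30] I6 writes R3
[31] I7 issues→FPADD
[32] I7 reads
[35] I7 exec-done
[36] I7 writes R4

cycle = 16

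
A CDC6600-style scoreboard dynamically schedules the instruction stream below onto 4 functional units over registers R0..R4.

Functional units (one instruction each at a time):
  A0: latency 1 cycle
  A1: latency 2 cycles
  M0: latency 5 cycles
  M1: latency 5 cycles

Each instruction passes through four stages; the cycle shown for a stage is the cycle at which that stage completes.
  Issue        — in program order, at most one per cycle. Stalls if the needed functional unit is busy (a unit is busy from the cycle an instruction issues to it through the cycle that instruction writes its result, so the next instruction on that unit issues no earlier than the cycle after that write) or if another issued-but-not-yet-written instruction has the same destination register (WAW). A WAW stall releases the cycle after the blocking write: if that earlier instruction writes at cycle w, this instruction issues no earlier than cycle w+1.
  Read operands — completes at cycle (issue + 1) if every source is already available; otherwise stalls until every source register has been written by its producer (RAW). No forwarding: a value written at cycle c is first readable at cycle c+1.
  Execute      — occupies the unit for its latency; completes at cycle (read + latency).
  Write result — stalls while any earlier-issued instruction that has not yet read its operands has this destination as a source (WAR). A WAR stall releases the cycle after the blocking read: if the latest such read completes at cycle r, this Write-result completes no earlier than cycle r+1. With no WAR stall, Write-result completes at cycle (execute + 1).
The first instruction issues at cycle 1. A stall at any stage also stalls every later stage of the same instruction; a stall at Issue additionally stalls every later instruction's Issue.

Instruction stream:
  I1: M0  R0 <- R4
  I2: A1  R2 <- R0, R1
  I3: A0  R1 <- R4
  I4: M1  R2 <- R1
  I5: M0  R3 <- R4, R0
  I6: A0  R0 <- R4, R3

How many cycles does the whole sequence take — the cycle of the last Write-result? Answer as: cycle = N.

cycle = 24

cycle 1: I1 issues→M0
cycle 2: I1 reads, I2 issues→A1
cycle 3: I3 issues→A0
cycle 4: I3 reads
cycle 5: I3 exec-done
cycle 7: I1 exec-done
cycle 8: I1 writes R0
cycle 9: I2 reads
cycle 10: I3 writes R1
cycle 11: I2 exec-done
cycle 12: I2 writes R2
cycle 13: I4 issues→M1
cycle 14: I4 reads, I5 issues→M0
cycle 15: I5 reads, I6 issues→A0
cycle 19: I4 exec-done
cycle 20: I4 writes R2, I5 exec-done
cycle 21: I5 writes R3
cycle 22: I6 reads
cycle 23: I6 exec-done
cycle 24: I6 writes R0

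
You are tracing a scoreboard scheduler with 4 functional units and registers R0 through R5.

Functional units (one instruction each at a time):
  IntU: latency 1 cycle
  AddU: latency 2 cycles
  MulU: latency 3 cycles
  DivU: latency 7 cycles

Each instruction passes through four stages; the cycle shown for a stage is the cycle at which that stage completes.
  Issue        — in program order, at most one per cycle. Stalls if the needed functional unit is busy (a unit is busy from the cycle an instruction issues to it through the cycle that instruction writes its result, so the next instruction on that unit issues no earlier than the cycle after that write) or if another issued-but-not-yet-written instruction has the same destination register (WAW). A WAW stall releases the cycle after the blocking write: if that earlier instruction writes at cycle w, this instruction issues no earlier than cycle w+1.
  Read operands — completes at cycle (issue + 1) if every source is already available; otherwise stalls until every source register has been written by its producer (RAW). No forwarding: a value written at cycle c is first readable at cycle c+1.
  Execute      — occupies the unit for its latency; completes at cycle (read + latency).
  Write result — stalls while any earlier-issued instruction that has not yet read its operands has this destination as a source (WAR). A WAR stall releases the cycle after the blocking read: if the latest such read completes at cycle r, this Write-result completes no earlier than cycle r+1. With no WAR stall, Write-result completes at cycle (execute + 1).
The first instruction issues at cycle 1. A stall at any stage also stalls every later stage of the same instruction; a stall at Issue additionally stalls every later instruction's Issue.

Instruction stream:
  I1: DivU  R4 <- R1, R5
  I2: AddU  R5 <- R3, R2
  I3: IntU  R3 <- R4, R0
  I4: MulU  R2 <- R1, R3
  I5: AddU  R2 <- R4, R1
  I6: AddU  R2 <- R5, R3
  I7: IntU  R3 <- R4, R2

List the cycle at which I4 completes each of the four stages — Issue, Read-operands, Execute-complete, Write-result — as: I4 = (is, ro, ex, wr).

I4 = (4, 14, 17, 18)

[1] I1 dispatched to DivU
[2] I1 operands ready · I2 dispatched to AddU
[3] I2 operands ready · I3 dispatched to IntU
[4] I4 dispatched to MulU
[5] I2 complete
[6] R5←I2
[9] I1 complete
[10] R4←I1
[11] I3 operands ready
[12] I3 complete
[13] R3←I3
[14] I4 operands ready
[17] I4 complete
[18] R2←I4
[19] I5 dispatched to AddU
[20] I5 operands ready
[22] I5 complete
[23] R2←I5
[24] I6 dispatched to AddU
[25] I6 operands ready · I7 dispatched to IntU
[27] I6 complete
[28] R2←I6
[29] I7 operands ready
[30] I7 complete
[31] R3←I7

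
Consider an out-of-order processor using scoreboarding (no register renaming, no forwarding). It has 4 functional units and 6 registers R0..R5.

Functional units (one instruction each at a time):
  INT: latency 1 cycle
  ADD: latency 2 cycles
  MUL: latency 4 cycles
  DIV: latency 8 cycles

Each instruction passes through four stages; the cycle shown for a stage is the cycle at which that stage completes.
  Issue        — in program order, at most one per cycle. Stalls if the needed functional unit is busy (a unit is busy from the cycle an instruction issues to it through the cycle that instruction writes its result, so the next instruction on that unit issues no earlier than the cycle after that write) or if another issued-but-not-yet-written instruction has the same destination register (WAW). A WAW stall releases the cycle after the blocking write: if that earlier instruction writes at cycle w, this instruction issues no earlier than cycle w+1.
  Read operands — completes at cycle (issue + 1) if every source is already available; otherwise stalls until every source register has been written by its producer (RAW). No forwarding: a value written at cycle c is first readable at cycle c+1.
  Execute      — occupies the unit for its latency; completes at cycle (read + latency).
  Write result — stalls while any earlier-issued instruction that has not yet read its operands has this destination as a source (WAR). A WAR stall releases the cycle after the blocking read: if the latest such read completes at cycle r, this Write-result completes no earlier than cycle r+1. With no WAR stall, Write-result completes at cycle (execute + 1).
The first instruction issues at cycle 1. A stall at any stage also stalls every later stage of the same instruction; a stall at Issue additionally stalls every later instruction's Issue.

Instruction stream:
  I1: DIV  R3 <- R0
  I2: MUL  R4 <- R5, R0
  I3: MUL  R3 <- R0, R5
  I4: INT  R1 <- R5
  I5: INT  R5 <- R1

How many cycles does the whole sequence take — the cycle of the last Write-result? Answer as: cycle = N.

[1] I1 dispatched to DIV
[2] I1 operands ready, I2 dispatched to MUL
[3] I2 operands ready
[7] I2 complete
[8] R4←I2
[10] I1 complete
[11] R3←I1
[12] I3 dispatched to MUL
[13] I3 operands ready, I4 dispatched to INT
[14] I4 operands ready
[15] I4 complete
[16] R1←I4
[17] I3 complete, I5 dispatched to INT
[18] R3←I3, I5 operands ready
[19] I5 complete
[20] R5←I5

cycle = 20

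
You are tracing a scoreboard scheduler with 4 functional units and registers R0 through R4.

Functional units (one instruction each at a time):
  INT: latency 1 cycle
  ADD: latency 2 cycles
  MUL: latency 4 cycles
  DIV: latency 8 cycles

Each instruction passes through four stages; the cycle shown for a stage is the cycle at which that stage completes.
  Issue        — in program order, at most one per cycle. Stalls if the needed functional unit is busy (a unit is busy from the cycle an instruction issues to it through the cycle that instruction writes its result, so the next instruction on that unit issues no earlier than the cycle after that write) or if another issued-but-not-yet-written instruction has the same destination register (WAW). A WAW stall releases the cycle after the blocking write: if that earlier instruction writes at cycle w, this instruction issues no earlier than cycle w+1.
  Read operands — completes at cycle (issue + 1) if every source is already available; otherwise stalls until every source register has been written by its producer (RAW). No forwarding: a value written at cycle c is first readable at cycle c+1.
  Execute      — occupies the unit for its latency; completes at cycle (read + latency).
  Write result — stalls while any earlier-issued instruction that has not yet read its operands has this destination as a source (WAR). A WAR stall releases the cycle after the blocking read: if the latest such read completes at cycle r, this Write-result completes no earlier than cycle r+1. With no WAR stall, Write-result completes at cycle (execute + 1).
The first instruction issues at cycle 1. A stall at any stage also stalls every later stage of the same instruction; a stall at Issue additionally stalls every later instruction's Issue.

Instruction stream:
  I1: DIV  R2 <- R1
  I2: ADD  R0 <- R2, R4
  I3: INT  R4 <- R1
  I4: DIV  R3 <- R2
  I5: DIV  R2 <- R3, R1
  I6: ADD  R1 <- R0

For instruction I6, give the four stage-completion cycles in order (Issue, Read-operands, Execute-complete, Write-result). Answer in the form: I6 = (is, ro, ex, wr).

I6 = (24, 25, 27, 28)

1) issue 1, read 2, done 10, write 11
2) issue 2, read 12, done 14, write 15  <RAW R2: wait I1 write@11>
3) issue 3, read 4, done 5, write 13  <WAR R4: wait I2 read@12>
4) issue 12, read 13, done 21, write 22  <struct: DIV busy until I1 writes@11>
5) issue 23, read 24, done 32, write 33  <struct: DIV busy until I4 writes@22>
6) issue 24, read 25, done 27, write 28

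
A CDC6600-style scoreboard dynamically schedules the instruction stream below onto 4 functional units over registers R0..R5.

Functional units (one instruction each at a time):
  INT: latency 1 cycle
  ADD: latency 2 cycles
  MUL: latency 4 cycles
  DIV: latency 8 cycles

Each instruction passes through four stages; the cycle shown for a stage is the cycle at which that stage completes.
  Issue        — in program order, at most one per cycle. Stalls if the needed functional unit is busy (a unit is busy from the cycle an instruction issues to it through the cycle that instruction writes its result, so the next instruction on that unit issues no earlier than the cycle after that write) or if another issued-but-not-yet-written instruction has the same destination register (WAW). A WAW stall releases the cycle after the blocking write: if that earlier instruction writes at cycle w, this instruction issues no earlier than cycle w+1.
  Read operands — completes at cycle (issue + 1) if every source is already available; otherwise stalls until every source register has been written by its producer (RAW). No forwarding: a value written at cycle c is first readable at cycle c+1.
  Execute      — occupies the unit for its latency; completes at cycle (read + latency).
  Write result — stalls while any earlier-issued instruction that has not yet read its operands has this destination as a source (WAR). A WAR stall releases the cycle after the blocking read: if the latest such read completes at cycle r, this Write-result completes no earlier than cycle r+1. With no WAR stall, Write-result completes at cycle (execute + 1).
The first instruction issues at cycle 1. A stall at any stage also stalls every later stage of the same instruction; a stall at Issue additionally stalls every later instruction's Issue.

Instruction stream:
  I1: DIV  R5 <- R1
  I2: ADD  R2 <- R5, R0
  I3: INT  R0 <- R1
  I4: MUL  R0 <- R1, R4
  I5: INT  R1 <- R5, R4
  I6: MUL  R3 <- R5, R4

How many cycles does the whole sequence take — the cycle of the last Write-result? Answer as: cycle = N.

c1: I1 issues→DIV
c2: I1 reads | I2 issues→ADD
c3: I3 issues→INT
c4: I3 reads
c5: I3 exec-done
c10: I1 exec-done
c11: I1 writes R5
c12: I2 reads
c13: I3 writes R0
c14: I2 exec-done | I4 issues→MUL
c15: I2 writes R2 | I4 reads | I5 issues→INT
c16: I5 reads
c17: I5 exec-done
c18: I5 writes R1
c19: I4 exec-done
c20: I4 writes R0
c21: I6 issues→MUL
c22: I6 reads
c26: I6 exec-done
c27: I6 writes R3

cycle = 27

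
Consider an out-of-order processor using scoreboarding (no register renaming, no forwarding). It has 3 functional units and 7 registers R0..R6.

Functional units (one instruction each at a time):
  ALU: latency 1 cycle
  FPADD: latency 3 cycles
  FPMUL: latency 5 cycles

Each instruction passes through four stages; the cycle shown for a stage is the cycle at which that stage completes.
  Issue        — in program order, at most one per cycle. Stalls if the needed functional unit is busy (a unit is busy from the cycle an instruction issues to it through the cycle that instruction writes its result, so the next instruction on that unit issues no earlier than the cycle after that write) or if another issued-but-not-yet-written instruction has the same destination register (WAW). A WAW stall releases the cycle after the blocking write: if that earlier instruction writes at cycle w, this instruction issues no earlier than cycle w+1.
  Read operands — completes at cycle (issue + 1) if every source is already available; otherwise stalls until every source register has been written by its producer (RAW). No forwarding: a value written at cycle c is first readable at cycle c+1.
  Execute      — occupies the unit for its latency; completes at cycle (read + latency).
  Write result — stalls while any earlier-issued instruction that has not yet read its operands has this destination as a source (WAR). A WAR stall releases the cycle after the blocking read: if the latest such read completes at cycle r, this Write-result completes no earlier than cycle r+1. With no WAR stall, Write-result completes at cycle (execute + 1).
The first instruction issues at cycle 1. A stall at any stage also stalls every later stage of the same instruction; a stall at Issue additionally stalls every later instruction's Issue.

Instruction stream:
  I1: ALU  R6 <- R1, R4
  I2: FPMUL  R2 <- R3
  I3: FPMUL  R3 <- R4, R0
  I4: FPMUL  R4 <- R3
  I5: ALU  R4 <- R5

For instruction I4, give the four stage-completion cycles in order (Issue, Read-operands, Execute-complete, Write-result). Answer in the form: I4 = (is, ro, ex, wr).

I4 = (18, 19, 24, 25)

cycle 1: I1→ALU
cycle 2: I1 RO | I2→FPMUL
cycle 3: I1 EX | I2 RO
cycle 4: I1 WR R6
cycle 8: I2 EX
cycle 9: I2 WR R2
cycle 10: I3→FPMUL
cycle 11: I3 RO
cycle 16: I3 EX
cycle 17: I3 WR R3
cycle 18: I4→FPMUL
cycle 19: I4 RO
cycle 24: I4 EX
cycle 25: I4 WR R4
cycle 26: I5→ALU
cycle 27: I5 RO
cycle 28: I5 EX
cycle 29: I5 WR R4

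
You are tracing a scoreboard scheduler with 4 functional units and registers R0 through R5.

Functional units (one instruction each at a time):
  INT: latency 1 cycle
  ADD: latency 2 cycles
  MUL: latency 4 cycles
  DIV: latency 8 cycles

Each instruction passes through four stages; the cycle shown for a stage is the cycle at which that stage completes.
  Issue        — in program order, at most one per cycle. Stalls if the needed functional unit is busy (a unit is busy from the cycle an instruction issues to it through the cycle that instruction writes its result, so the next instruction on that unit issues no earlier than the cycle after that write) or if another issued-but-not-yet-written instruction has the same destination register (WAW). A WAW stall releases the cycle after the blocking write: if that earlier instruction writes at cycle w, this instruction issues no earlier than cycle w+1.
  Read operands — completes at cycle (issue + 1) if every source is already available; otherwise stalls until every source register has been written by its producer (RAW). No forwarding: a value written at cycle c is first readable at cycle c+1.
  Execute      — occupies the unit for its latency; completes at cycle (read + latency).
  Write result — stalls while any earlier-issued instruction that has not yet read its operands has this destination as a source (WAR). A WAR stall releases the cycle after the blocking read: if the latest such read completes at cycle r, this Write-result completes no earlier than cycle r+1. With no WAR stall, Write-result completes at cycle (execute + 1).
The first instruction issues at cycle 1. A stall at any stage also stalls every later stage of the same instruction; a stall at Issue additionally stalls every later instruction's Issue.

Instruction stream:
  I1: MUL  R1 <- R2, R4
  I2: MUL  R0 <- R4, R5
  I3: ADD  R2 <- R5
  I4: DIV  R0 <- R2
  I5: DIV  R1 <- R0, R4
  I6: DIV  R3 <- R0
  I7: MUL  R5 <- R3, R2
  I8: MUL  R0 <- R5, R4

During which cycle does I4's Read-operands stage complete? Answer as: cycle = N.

[I1] 1/2/6/7
[I2] 8/9/13/14  (struct: MUL busy until I1 writes@7)
[I3] 9/10/12/13
[I4] 15/16/24/25  (WAW R0: wait I2 write@14)
[I5] 26/27/35/36  (struct: DIV busy until I4 writes@25)
[I6] 37/38/46/47  (struct: DIV busy until I5 writes@36)
[I7] 38/48/52/53  (RAW R3: wait I6 write@47)
[I8] 54/55/59/60  (struct: MUL busy until I7 writes@53)

cycle = 16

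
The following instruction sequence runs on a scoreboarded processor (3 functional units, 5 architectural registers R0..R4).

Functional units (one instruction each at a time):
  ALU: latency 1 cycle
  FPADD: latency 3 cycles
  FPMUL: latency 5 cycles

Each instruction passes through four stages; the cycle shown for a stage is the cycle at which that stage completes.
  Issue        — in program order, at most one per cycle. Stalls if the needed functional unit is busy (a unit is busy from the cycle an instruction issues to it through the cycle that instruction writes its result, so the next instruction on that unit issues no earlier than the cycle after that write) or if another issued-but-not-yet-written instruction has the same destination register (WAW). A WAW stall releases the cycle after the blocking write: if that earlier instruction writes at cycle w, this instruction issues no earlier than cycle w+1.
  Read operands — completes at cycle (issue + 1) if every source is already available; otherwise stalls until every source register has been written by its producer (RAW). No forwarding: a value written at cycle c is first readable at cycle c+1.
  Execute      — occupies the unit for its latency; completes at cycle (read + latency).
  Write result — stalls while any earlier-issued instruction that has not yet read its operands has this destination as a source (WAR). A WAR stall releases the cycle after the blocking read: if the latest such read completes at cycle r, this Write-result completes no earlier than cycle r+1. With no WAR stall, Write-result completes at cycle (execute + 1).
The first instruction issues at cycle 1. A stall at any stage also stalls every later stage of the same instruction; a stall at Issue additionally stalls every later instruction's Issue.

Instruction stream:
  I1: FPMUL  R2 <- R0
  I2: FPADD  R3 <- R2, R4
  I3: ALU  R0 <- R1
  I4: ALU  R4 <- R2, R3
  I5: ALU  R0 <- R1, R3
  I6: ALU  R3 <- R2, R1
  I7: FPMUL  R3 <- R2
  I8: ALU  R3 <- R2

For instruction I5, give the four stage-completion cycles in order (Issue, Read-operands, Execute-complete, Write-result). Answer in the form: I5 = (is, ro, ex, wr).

  I1 | 1 | 2 | 7 | 8
  I2 | 2 | 9 | 12 | 13   RAW R2: wait I1 write@8
  I3 | 3 | 4 | 5 | 6
  I4 | 7 | 14 | 15 | 16   struct: ALU busy until I3 writes@6 · RAW R3: wait I2 write@13
  I5 | 17 | 18 | 19 | 20   struct: ALU busy until I4 writes@16
  I6 | 21 | 22 | 23 | 24   struct: ALU busy until I5 writes@20
  I7 | 25 | 26 | 31 | 32   WAW R3: wait I6 write@24
  I8 | 33 | 34 | 35 | 36   WAW R3: wait I7 write@32

I5 = (17, 18, 19, 20)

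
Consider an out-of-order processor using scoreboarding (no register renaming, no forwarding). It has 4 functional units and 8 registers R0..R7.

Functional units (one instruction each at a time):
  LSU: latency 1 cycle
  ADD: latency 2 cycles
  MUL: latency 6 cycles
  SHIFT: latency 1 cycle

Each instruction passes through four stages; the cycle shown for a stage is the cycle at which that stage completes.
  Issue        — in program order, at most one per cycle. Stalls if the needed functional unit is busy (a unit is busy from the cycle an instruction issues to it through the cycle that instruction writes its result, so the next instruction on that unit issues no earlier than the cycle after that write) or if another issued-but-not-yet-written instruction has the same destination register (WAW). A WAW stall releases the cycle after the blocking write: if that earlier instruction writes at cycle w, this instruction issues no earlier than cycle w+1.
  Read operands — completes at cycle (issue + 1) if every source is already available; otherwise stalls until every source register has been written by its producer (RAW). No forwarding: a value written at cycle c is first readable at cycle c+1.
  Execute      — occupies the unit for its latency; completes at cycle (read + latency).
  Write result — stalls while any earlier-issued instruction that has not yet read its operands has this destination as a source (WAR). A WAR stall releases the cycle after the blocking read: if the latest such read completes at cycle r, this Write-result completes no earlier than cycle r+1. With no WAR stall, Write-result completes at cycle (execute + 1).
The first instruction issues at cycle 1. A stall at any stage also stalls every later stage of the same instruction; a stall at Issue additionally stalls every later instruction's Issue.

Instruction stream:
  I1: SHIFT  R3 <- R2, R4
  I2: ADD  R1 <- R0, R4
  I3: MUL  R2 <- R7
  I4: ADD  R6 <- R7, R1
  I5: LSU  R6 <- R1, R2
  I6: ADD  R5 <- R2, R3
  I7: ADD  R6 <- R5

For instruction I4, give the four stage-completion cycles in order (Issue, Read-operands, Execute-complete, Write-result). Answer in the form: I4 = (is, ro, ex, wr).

c1: I1→SHIFT
c2: I1 RO · I2→ADD
c3: I1 EX · I2 RO · I3→MUL
c4: I1 WR R3 · I3 RO
c5: I2 EX
c6: I2 WR R1
c7: I4→ADD
c8: I4 RO
c10: I3 EX · I4 EX
c11: I3 WR R2 · I4 WR R6
c12: I5→LSU
c13: I5 RO · I6→ADD
c14: I5 EX · I6 RO
c15: I5 WR R6
c16: I6 EX
c17: I6 WR R5
c18: I7→ADD
c19: I7 RO
c21: I7 EX
c22: I7 WR R6

I4 = (7, 8, 10, 11)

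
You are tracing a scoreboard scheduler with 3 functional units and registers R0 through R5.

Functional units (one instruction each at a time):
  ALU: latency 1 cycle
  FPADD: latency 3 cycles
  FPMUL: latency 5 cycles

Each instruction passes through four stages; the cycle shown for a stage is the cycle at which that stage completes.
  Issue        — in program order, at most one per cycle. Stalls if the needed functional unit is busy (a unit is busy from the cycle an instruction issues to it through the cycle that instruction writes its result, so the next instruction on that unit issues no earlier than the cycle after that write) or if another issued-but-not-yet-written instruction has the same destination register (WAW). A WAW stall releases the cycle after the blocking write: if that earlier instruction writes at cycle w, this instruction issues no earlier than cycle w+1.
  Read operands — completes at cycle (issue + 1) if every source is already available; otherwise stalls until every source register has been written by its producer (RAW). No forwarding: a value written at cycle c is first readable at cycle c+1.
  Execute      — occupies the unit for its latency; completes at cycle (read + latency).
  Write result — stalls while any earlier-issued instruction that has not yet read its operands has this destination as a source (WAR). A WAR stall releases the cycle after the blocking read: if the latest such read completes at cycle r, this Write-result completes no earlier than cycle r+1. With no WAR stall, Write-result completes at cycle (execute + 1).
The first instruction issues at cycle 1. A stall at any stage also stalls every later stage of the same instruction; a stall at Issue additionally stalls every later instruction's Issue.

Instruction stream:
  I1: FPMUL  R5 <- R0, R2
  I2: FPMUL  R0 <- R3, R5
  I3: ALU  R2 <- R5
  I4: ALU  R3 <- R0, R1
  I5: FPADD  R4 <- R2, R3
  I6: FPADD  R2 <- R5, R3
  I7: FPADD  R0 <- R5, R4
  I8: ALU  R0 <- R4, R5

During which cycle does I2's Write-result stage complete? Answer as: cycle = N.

cycle = 16

1) issue 1, read 2, done 7, write 8
2) issue 9, read 10, done 15, write 16  <struct: FPMUL busy until I1 writes@8>
3) issue 10, read 11, done 12, write 13
4) issue 14, read 17, done 18, write 19  <struct: ALU busy until I3 writes@13 / RAW R0: wait I2 write@16>
5) issue 15, read 20, done 23, write 24  <RAW R3: wait I4 write@19>
6) issue 25, read 26, done 29, write 30  <struct: FPADD busy until I5 writes@24>
7) issue 31, read 32, done 35, write 36  <struct: FPADD busy until I6 writes@30>
8) issue 37, read 38, done 39, write 40  <WAW R0: wait I7 write@36>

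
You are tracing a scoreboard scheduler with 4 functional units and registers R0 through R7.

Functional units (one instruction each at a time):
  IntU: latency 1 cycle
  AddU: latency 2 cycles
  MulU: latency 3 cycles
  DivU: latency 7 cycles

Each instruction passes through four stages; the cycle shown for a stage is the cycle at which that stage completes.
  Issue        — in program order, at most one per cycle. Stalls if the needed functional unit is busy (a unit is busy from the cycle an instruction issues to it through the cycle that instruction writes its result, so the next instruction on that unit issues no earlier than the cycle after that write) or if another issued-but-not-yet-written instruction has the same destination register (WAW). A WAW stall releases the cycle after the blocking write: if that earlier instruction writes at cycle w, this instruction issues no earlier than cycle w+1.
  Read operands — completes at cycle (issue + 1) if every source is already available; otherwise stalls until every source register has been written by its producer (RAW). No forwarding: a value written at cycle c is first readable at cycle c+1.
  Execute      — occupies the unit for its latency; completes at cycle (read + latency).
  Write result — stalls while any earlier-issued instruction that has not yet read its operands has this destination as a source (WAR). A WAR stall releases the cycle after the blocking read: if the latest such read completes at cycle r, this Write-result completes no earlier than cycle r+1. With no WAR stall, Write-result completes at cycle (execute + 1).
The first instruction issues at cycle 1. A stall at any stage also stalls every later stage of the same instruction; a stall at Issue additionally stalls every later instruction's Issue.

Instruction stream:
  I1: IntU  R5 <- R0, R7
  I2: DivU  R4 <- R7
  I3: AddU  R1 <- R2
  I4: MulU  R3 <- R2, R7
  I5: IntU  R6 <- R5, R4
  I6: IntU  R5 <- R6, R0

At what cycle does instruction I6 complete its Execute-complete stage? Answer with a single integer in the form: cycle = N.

[1] I1 dispatched to IntU
[2] I1 operands ready · I2 dispatched to DivU
[3] I1 complete · I2 operands ready · I3 dispatched to AddU
[4] R5←I1 · I3 operands ready · I4 dispatched to MulU
[5] I4 operands ready · I5 dispatched to IntU
[6] I3 complete
[7] R1←I3
[8] I4 complete
[9] R3←I4
[10] I2 complete
[11] R4←I2
[12] I5 operands ready
[13] I5 complete
[14] R6←I5
[15] I6 dispatched to IntU
[16] I6 operands ready
[17] I6 complete
[18] R5←I6

cycle = 17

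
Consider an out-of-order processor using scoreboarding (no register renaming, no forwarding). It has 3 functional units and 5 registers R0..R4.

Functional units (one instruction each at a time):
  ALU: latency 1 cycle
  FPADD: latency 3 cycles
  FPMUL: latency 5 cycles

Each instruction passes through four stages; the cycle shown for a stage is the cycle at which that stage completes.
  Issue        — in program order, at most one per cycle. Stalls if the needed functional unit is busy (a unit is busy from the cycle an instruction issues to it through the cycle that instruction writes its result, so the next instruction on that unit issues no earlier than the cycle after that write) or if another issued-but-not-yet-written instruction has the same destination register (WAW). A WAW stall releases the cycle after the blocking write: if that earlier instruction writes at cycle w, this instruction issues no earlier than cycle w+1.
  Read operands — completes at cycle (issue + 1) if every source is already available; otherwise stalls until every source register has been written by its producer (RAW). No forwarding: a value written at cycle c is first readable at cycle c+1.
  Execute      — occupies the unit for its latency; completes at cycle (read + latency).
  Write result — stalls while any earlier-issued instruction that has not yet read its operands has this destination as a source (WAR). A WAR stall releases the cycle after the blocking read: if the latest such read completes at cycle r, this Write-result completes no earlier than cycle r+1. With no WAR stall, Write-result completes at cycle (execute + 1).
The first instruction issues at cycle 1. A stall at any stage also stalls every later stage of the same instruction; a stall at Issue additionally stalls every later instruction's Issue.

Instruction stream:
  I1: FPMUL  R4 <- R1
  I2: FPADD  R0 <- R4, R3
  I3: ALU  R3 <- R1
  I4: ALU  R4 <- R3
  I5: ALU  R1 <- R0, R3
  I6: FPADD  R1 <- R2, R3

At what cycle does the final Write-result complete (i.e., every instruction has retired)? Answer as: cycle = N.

cycle = 24

I1: IS=1 RO=2 EX=7 WR=8
I2: IS=2 RO=9 EX=12 WR=13  [RAW R4: wait I1 write@8]
I3: IS=3 RO=4 EX=5 WR=10  [WAR R3: wait I2 read@9]
I4: IS=11 RO=12 EX=13 WR=14  [struct: ALU busy until I3 writes@10]
I5: IS=15 RO=16 EX=17 WR=18  [struct: ALU busy until I4 writes@14]
I6: IS=19 RO=20 EX=23 WR=24  [WAW R1: wait I5 write@18]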